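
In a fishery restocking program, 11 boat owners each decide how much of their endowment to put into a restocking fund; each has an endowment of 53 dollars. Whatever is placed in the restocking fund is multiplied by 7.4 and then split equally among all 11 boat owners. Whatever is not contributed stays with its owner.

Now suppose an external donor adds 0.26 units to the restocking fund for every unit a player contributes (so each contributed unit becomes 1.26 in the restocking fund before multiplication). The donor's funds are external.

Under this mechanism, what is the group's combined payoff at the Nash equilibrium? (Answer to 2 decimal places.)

583.00 dollars

The effective private return is 7.4 × 1.26 / 11 = 0.8476, which is still under 1, so the mechanism doesn't change anyone's dominant strategy: zero contribution.
At the Nash equilibrium no one contributes; group total payoff = 11 × 53 = 583.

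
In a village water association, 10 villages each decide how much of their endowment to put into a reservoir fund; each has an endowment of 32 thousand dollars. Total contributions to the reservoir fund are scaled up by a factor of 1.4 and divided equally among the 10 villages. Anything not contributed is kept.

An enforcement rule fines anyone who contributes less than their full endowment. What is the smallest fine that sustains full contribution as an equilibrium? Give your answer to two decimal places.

27.52 thousand dollars

Given the others contribute fully, the best deviation is to contribute 0 (any partial contribution still incurs the fine and gives up units whose private return 0.1400 is below 1).
Deviating from 32 to 0 saves 32 thousand dollars but forfeits the deviator's share of the drop in the reservoir fund: 1.4/10 × 32 = 4.48.
So the deviation gain is 32 − 4.48 = 27.52, and the fine must be at least 27.52 thousand dollars to wipe it out.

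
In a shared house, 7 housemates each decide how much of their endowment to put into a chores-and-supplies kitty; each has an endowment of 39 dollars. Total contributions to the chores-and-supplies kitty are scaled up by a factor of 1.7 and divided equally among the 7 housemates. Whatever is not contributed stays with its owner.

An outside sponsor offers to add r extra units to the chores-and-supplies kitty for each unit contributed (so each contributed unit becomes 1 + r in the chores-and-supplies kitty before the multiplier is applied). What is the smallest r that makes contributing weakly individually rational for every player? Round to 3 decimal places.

With matching at rate r, one contributed unit becomes (1 + r) in the chores-and-supplies kitty and returns 1.7 × (1 + r) / 7 to the contributor.
Setting this equal to 1: 1 + r = 7/1.7 = 4.1176.
So the minimum matching rate is r = 4.1176 − 1 = 3.118.

3.118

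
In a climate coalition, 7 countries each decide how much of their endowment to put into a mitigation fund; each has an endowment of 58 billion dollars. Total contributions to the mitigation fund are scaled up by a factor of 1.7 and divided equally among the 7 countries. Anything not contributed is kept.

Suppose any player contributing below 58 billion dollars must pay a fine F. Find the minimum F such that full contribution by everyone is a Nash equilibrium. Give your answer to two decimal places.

43.91 billion dollars

Given the others contribute fully, the best deviation is to contribute 0 (any partial contribution still incurs the fine and gives up units whose private return 0.2429 is below 1).
Deviating from 58 to 0 saves 58 billion dollars but forfeits the deviator's share of the drop in the mitigation fund: 1.7/7 × 58 = 14.09.
So the deviation gain is 58 − 14.09 = 43.91, and the fine must be at least 43.91 billion dollars to wipe it out.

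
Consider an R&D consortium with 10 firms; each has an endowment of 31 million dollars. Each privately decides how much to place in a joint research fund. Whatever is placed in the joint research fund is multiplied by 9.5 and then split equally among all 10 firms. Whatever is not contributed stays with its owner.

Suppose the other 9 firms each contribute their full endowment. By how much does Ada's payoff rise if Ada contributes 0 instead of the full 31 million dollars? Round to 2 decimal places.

Switching from a contribution of 31 to 0 lets Ada keep an extra 31 million dollars, but lowers the joint research fund by 31, which costs Ada their own share of that drop: 9.5/10 × 31 = 29.45.
Net gain = 31 − 29.45 = 1.55. The private return per contributed unit (0.9500) is below 1, so free-riding is indeed the best response regardless of what the others do.

1.55 million dollars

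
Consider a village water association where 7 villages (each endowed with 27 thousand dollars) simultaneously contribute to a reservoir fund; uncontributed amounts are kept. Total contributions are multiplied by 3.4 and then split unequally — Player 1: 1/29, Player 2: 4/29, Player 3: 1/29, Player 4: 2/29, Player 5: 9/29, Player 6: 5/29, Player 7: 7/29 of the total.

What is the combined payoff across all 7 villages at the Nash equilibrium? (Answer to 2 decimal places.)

A player with share s gets back 3.4·s per unit contributed, so full contribution is dominant for anyone with s > 1/3.4 = 0.2941 and zero contribution is dominant for anyone below.
Player 5 alone (share 9/29) is above the threshold, contributing 27; the remaining 6 contribute 0. Total contributed: 27.
The reservoir fund pays out 3.4 × 27 = 91.80 in total (split across the unequal shares, but the aggregate is all that matters for the group sum).
The 6 free-riders keep 27 each, adding 162. Group total = 162 + 91.80 = 253.80.

253.80 thousand dollars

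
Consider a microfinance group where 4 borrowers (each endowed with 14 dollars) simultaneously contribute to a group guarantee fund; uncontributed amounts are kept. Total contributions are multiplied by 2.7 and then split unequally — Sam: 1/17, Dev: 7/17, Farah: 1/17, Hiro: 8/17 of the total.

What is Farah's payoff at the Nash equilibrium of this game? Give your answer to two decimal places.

18.45 dollars

A player with share s gets back 2.7·s per unit contributed, so full contribution is dominant for anyone with s > 1/2.7 = 0.3704 and zero contribution is dominant for anyone below.
Dev and Hiro clear that bar, contributing 14 each; the remaining 2 contribute 0. Total contributed: 28.
Farah keeps 14 and receives 2.7 × 28 × 1/17 = 4.45 from the group guarantee fund, for a payoff of 18.45.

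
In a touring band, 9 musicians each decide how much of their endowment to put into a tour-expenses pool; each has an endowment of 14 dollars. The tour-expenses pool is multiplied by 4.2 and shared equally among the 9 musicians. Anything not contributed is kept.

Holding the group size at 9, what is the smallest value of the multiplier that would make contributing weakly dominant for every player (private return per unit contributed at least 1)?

A contributed unit returns (multiplier)/9 to its contributor.
This reaches 1 exactly when the multiplier is 9.

9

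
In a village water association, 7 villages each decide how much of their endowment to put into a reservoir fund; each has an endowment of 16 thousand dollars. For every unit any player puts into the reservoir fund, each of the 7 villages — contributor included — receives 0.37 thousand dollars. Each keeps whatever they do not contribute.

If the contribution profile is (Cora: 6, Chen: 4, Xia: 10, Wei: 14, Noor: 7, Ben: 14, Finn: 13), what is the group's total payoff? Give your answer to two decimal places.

220.12 thousand dollars

Total contributed: 6 + 4 + 10 + 14 + 7 + 14 + 13 = 68; total kept: 7 × 16 − 68 = 44.
The reservoir fund pays out 0.37 × 7 × 68 = 176.12 in aggregate.
Group total = 44 + 176.12 = 220.12.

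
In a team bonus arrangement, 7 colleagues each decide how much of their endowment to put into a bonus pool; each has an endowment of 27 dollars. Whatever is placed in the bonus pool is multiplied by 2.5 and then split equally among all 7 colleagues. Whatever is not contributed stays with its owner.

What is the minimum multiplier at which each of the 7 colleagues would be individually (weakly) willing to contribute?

7

A contributed unit returns (multiplier)/7 to its contributor.
This reaches 1 exactly when the multiplier is 7.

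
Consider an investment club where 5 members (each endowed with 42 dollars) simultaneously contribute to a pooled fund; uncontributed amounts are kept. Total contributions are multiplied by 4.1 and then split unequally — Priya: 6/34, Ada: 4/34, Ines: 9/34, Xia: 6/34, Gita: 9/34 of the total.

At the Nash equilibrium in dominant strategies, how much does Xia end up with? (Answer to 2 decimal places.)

102.78 dollars

Each unit j contributes comes back to j as 4.1 × (j's share), so j prefers to contribute only if that share exceeds 1/4.1 = 0.2439; otherwise keeping the unit dominates.
Ines and Gita clear that bar, contributing 42 each; the remaining 3 contribute 0. Total contributed: 84.
Xia keeps 42 and receives 4.1 × 84 × 6/34 = 60.78 from the pooled fund, for a payoff of 102.78.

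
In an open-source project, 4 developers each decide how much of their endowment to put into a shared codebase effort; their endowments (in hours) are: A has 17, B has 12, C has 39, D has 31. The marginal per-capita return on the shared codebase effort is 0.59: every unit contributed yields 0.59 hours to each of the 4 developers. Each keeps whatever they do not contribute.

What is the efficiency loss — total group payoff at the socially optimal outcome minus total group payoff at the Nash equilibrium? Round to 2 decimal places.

The private return per contributed unit is 0.59 < 1 for everyone, so the Nash equilibrium is zero contribution and the group total is Σ E_j = 17 + 12 + 39 + 31 = 99.
Each contributed unit returns 2.360 to the group, so the social optimum is full contribution by everyone: group total = 2.360 × 99 = 233.64.
Efficiency loss = (2.360 − 1) × 99 = 134.64.

134.64 hours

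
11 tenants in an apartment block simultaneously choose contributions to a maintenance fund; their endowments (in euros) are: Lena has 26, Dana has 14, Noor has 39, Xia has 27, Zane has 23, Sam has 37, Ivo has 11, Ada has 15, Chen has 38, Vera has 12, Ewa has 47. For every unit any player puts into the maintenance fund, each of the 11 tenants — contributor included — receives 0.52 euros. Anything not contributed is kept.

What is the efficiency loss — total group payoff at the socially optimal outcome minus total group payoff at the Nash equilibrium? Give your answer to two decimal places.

1364.08 euros

The private return per contributed unit is 0.52 < 1 for everyone, so the Nash equilibrium is zero contribution and the group total is Σ E_j = 26 + 14 + 39 + 27 + 23 + 37 + 11 + 15 + 38 + 12 + 47 = 289.
Each contributed unit returns 5.720 to the group, so the social optimum is full contribution by everyone: group total = 5.720 × 289 = 1653.08.
Efficiency loss = (5.720 − 1) × 289 = 1364.08.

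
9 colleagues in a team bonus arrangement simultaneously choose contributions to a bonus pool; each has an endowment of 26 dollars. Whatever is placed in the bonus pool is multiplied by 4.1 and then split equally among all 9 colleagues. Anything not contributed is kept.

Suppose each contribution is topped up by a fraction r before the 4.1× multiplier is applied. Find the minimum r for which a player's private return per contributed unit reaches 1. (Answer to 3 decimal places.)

With matching at rate r, one contributed unit becomes (1 + r) in the bonus pool and returns 4.1 × (1 + r) / 9 to the contributor.
Setting this equal to 1: 1 + r = 9/4.1 = 2.1951.
So the minimum matching rate is r = 2.1951 − 1 = 1.195.

1.195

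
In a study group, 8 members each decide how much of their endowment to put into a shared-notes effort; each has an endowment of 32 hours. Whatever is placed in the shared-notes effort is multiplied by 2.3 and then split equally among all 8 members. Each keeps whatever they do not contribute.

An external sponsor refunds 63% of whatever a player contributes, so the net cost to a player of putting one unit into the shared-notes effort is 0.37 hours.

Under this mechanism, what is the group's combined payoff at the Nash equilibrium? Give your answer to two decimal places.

256.00 hours

With the mechanism, a contributed unit returns (2.3/8) / 0.37 = 0.7770 per unit of net cost — still below 1 — so contributing 0 remains dominant for every player.
At the Nash equilibrium no one contributes; group total payoff = 8 × 32 = 256.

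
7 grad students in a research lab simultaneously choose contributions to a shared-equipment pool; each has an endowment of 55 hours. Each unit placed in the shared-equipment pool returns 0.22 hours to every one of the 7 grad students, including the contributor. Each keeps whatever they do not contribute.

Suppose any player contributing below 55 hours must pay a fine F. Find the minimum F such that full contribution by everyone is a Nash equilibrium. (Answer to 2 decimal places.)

Given the others contribute fully, the best deviation is to contribute 0 (any partial contribution still incurs the fine and gives up units whose private return 0.22 is below 1).
Deviating from 55 to 0 saves 55 hours but forfeits the deviator's share of the drop in the shared-equipment pool: 0.22 × 55 = 12.10.
So the deviation gain is 55 − 12.10 = 42.90, and the fine must be at least 42.90 hours to wipe it out.

42.90 hours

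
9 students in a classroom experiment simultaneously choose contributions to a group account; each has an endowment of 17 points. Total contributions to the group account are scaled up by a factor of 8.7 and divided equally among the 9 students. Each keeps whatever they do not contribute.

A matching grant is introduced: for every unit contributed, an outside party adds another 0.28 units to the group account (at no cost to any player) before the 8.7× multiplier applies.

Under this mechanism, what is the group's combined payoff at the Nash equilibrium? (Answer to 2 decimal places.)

1703.81 points

Under the mechanism each unit contributed yields 8.7 × 1.28 / 9 = 1.2373 back to its contributor per unit of net cost, which exceeds 1, making full contribution the dominant choice for everyone.
At the Nash equilibrium everyone contributes 17. Group total payoff = 8.7 × 1.28 × 153 = 1703.81.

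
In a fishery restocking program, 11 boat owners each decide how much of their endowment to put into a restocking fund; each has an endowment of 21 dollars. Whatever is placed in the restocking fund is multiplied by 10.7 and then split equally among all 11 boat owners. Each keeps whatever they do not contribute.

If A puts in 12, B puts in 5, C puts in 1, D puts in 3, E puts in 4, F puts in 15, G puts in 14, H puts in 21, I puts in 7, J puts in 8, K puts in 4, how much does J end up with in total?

104.44 dollars

Total contributed: 12 + 5 + 1 + 3 + 4 + 15 + 14 + 21 + 7 + 8 + 4 = 94.
Each receives 10.7 × 94 / 11 = 91.44 from the restocking fund.
J keeps 21 − 8 = 13, so J's payoff is 13 + 91.44 = 104.44.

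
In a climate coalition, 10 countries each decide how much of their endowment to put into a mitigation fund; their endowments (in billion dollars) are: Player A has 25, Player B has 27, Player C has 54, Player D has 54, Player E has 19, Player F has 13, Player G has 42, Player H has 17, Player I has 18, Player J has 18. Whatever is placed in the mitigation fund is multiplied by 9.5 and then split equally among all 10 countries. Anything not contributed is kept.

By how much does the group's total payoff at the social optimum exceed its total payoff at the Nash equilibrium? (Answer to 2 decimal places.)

The private return per contributed unit is 9.5/10 = 0.9500 < 1 for every player regardless of endowment, so the Nash equilibrium is zero contribution and the group total is Σ E_j = 25 + 27 + 54 + 54 + 19 + 13 + 42 + 17 + 18 + 18 = 287.
Each contributed unit returns 9.500 to the group, so the social optimum is full contribution by everyone: group total = 9.500 × 287 = 2726.50.
Efficiency loss = (9.500 − 1) × 287 = 2439.50.

2439.50 billion dollars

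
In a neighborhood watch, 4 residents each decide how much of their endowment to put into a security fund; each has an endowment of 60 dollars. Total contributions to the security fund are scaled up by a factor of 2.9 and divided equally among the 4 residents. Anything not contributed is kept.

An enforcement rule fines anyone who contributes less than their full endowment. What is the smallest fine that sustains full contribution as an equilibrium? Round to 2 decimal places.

16.50 dollars

Given the others contribute fully, the best deviation is to contribute 0 (any partial contribution still incurs the fine and gives up units whose private return 0.7250 is below 1).
Deviating from 60 to 0 saves 60 dollars but forfeits the deviator's share of the drop in the security fund: 2.9/4 × 60 = 43.50.
So the deviation gain is 60 − 43.50 = 16.50, and the fine must be at least 16.50 dollars to wipe it out.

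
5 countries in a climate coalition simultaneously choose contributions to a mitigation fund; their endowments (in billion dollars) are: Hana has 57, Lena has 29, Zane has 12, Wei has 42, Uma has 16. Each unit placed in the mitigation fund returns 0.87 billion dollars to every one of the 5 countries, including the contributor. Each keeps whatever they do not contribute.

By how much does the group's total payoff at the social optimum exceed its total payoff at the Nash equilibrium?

The private return per contributed unit is 0.87 < 1 for everyone, so the Nash equilibrium is zero contribution and the group total is Σ E_j = 57 + 29 + 12 + 42 + 16 = 156.
Each contributed unit returns 4.350 to the group, so the social optimum is full contribution by everyone: group total = 4.350 × 156 = 678.60.
Efficiency loss = (4.350 − 1) × 156 = 522.60.

522.60 billion dollars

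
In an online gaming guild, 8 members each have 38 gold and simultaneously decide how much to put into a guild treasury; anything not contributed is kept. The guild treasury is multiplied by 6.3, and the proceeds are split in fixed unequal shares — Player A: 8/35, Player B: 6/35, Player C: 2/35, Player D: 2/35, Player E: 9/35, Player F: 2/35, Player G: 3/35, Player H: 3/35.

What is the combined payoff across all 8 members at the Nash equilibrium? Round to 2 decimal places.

Player j's private return per contributed unit is 6.3 × (j's share). Contributing is weakly dominant for j when that share is at least 1/6.3 = 0.1587, and contributing 0 is dominant otherwise.
The shares above 0.1587 belong to Player A, Player B and Player E, contributing 38 each; the remaining 5 contribute 0. Total contributed: 114.
The guild treasury pays out 6.3 × 114 = 718.20 in total (split across the unequal shares, but the aggregate is all that matters for the group sum).
The 5 free-riders keep 38 each, adding 190. Group total = 190 + 718.20 = 908.20.

908.20 gold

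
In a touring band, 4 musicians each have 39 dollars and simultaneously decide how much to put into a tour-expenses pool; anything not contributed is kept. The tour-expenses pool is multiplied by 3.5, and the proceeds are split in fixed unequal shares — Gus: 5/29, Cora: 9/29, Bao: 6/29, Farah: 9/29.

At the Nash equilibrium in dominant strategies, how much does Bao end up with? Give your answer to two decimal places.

95.48 dollars

Each unit j contributes comes back to j as 3.5 × (j's share), so j prefers to contribute only if that share exceeds 1/3.5 = 0.2857; otherwise keeping the unit dominates.
The shares above 0.2857 belong to Cora and Farah, contributing 39 each; the remaining 2 contribute 0. Total contributed: 78.
Bao keeps 39 and receives 3.5 × 78 × 6/29 = 56.48 from the tour-expenses pool, for a payoff of 95.48.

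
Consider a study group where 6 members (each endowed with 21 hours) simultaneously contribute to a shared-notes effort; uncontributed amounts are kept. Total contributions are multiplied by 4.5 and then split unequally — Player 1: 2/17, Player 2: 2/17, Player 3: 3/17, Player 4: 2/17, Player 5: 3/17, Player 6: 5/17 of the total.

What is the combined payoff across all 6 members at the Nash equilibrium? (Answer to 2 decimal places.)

Each unit j contributes comes back to j as 4.5 × (j's share), so j prefers to contribute only if that share exceeds 1/4.5 = 0.2222; otherwise keeping the unit dominates.
Player 6 alone (share 5/17) is above the threshold, contributing 21; the remaining 5 contribute 0. Total contributed: 21.
The shared-notes effort pays out 4.5 × 21 = 94.50 in total (split across the unequal shares, but the aggregate is all that matters for the group sum).
The 5 free-riders keep 21 each, adding 105. Group total = 105 + 94.50 = 199.50.

199.50 hours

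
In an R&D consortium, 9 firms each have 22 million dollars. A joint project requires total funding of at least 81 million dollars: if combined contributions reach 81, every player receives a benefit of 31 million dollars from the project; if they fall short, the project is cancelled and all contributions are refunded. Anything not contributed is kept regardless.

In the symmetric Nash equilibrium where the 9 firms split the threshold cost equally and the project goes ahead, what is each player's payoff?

44 million dollars

Equal share of the threshold: 81/9 = 9.
At this profile no one gains by cutting their contribution: any cut drops the total below 81, the project is cancelled, contributions are refunded, and the deviator ends with 22, which is less than 22 − 9 + 31 = 44. Contributing more than 9 just wastes the excess. So contributing exactly 9 is a best response.
Each player's payoff: 22 − 9 + 31 = 44.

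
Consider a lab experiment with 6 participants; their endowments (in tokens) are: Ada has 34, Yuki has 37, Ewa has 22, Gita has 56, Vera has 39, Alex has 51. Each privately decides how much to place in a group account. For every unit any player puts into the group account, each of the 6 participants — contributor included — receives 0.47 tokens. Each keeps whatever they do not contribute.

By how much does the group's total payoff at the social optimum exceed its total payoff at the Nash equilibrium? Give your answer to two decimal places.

The private return per contributed unit is 0.47 < 1 for everyone, so the Nash equilibrium is zero contribution and the group total is Σ E_j = 34 + 37 + 22 + 56 + 39 + 51 = 239.
Each contributed unit returns 2.820 to the group, so the social optimum is full contribution by everyone: group total = 2.820 × 239 = 673.98.
Efficiency loss = (2.820 − 1) × 239 = 434.98.

434.98 tokens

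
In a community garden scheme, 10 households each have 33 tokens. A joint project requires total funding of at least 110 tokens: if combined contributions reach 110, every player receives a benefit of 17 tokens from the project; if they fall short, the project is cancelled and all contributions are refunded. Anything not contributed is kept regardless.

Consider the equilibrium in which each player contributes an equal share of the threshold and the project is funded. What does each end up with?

39 tokens

Equal share of the threshold: 110/10 = 11.
At this profile no one gains by cutting their contribution: any cut drops the total below 110, the project is cancelled, contributions are refunded, and the deviator ends with 33, which is less than 33 − 11 + 17 = 39. Contributing more than 11 just wastes the excess. So contributing exactly 11 is a best response.
Each player's payoff: 33 − 11 + 17 = 39.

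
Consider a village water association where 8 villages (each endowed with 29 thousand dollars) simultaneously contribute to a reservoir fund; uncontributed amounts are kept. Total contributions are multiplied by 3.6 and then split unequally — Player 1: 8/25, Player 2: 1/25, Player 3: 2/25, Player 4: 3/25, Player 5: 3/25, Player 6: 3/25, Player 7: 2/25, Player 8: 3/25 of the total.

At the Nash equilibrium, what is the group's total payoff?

307.40 thousand dollars

Each unit j contributes comes back to j as 3.6 × (j's share), so j prefers to contribute only if that share exceeds 1/3.6 = 0.2778; otherwise keeping the unit dominates.
The only share above 0.2778 is Player 1's 8/25, contributing 29; the remaining 7 contribute 0. Total contributed: 29.
The reservoir fund pays out 3.6 × 29 = 104.40 in total (split across the unequal shares, but the aggregate is all that matters for the group sum).
The 7 free-riders keep 29 each, adding 203. Group total = 203 + 104.40 = 307.40.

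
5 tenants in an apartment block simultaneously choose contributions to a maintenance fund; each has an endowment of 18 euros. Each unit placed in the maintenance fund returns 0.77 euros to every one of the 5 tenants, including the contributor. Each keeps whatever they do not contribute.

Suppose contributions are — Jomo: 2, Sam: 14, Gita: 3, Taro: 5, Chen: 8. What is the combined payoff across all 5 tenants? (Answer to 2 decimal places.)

Total contributed: 2 + 14 + 3 + 5 + 8 = 32; total kept: 5 × 18 − 32 = 58.
The maintenance fund pays out 0.77 × 5 × 32 = 123.20 in aggregate.
Group total = 58 + 123.20 = 181.20.

181.20 euros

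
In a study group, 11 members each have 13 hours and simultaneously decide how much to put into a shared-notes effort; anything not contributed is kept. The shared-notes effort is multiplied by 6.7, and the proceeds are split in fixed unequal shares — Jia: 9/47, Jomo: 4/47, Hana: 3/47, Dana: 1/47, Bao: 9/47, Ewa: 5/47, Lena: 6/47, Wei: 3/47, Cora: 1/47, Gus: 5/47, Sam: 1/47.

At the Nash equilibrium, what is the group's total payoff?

A player with share s gets back 6.7·s per unit contributed, so full contribution is dominant for anyone with s > 1/6.7 = 0.1493 and zero contribution is dominant for anyone below.
The shares above 0.1493 belong to Jia and Bao, contributing 13 each; the remaining 9 contribute 0. Total contributed: 26.
The shared-notes effort pays out 6.7 × 26 = 174.20 in total (split across the unequal shares, but the aggregate is all that matters for the group sum).
The 9 free-riders keep 13 each, adding 117. Group total = 117 + 174.20 = 291.20.

291.20 hours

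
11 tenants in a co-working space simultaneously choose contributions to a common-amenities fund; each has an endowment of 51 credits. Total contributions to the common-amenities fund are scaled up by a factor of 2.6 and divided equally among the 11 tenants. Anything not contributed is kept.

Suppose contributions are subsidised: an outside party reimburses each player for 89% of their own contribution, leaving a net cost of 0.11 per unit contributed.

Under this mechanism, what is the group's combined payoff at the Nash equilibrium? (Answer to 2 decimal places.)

The effective private return per unit is now (2.6/11) / 0.11 = 2.1488 > 1, so every player's dominant strategy flips to full contribution.
At the Nash equilibrium everyone contributes 51. Group total payoff = 11 × (51 × 0.89 + 2.6 × 51) = 1957.89.

1957.89 credits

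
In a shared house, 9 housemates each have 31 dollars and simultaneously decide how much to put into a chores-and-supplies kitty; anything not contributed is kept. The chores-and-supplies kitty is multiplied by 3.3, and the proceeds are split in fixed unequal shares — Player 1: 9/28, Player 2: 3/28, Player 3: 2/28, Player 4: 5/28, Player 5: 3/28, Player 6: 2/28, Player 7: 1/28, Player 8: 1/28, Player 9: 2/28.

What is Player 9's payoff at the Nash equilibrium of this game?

38.31 dollars

A player with share s gets back 3.3·s per unit contributed, so full contribution is dominant for anyone with s > 1/3.3 = 0.3030 and zero contribution is dominant for anyone below.
Player 1 alone (share 9/28) is above the threshold, contributing 31; the remaining 8 contribute 0. Total contributed: 31.
Player 9 keeps 31 and receives 3.3 × 31 × 2/28 = 7.31 from the chores-and-supplies kitty, for a payoff of 38.31.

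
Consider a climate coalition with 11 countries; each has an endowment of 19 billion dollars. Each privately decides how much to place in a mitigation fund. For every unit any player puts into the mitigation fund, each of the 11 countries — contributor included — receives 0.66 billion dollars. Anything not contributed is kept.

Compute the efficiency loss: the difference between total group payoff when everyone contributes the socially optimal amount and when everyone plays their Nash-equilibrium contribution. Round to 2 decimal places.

The private return per contributed unit is 0.66 < 1, so contributing 0 is dominant for every player. At the Nash equilibrium everyone keeps their 19, and the group total is 11 × 19 = 209.
Each contributed unit returns 7.260 to the group as a whole (0.66 to each of 11 players), which exceeds 1, so the social optimum is full contribution: group total = 7.260 × 209 = 1517.34.
Efficiency loss = 1517.34 − 209 = 1308.34.

1308.34 billion dollars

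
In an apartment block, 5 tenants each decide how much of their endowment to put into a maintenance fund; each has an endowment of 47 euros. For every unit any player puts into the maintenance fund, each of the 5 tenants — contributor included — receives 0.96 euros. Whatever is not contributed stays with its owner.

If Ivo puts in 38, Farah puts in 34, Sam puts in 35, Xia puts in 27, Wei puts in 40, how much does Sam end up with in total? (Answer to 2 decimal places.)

Total contributed: 38 + 34 + 35 + 27 + 40 = 174.
Each receives 0.96 × 174 = 167.04 from the maintenance fund.
Sam keeps 47 − 35 = 12, so Sam's payoff is 12 + 167.04 = 179.04.

179.04 euros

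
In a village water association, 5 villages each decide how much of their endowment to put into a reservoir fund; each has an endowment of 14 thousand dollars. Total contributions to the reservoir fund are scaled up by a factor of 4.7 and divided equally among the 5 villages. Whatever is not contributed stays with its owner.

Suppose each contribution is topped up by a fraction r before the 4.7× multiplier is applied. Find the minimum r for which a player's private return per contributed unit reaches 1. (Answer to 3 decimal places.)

With matching at rate r, one contributed unit becomes (1 + r) in the reservoir fund and returns 4.7 × (1 + r) / 5 to the contributor.
Setting this equal to 1: 1 + r = 5/4.7 = 1.0638.
So the minimum matching rate is r = 1.0638 − 1 = 0.064.

0.064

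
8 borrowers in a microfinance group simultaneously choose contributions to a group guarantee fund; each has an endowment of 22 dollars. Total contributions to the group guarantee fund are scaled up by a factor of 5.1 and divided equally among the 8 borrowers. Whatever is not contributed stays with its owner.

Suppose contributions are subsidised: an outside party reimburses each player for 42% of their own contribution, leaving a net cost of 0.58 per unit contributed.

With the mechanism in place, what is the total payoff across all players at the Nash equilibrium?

971.52 dollars

Under the mechanism each unit contributed yields (5.1/8) / 0.58 = 1.0991 back to its contributor per unit of net cost, which exceeds 1, making full contribution the dominant choice for everyone.
At the Nash equilibrium everyone contributes 22. Group total payoff = 8 × (22 × 0.42 + 5.1 × 22) = 971.52.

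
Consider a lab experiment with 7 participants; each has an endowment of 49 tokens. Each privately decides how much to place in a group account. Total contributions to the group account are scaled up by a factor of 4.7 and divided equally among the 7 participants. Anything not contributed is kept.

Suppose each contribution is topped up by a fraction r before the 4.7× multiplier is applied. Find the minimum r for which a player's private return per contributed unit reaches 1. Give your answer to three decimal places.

With matching at rate r, one contributed unit becomes (1 + r) in the group account and returns 4.7 × (1 + r) / 7 to the contributor.
Setting this equal to 1: 1 + r = 7/4.7 = 1.4894.
So the minimum matching rate is r = 1.4894 − 1 = 0.489.

0.489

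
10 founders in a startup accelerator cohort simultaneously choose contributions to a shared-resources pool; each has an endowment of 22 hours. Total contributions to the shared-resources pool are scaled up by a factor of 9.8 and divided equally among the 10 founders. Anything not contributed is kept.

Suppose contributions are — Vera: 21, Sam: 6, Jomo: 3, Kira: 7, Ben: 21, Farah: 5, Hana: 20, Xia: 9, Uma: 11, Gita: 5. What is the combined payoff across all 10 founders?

1170.40 hours

Total contributed: 21 + 6 + 3 + 7 + 21 + 5 + 20 + 9 + 11 + 5 = 108; total kept: 10 × 22 − 108 = 112.
The shared-resources pool pays out 9.8 × 108 = 1058.40 in aggregate.
Group total = 112 + 1058.40 = 1170.40.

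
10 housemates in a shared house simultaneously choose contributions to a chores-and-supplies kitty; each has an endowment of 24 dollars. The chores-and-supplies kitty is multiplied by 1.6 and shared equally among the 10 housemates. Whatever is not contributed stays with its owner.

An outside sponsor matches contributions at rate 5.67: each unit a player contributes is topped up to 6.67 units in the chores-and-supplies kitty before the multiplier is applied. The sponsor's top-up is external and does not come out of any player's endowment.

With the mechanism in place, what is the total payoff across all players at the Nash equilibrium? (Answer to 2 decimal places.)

The effective private return per unit is now 1.6 × 6.67 / 10 = 1.0672 > 1, so every player's dominant strategy flips to full contribution.
So the Nash equilibrium is full contribution by all 10; the group earns 1.6 × 6.67 × 240 = 2561.28.

2561.28 dollars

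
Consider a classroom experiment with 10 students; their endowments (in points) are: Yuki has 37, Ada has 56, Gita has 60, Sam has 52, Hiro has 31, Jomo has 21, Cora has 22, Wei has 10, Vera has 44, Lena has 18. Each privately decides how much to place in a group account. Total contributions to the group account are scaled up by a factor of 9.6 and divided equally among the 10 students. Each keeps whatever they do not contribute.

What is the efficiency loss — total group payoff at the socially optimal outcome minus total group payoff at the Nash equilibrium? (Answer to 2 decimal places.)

3018.60 points

The private return per contributed unit is 9.6/10 = 0.9600 < 1 for every player regardless of endowment, so the Nash equilibrium is zero contribution and the group total is Σ E_j = 37 + 56 + 60 + 52 + 31 + 21 + 22 + 10 + 44 + 18 = 351.
Each contributed unit returns 9.600 to the group, so the social optimum is full contribution by everyone: group total = 9.600 × 351 = 3369.60.
Efficiency loss = (9.600 − 1) × 351 = 3018.60.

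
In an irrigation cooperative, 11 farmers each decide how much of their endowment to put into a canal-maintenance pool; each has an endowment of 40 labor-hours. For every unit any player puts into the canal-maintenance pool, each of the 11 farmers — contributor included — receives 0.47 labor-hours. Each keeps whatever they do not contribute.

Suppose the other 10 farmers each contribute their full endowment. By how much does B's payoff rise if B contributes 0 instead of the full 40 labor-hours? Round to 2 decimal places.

21.20 labor-hours

Switching from a contribution of 40 to 0 lets B keep an extra 40 labor-hours, but lowers the canal-maintenance pool by 40, which costs B their own share of that drop: 0.47 × 40 = 18.80.
Net gain = 40 − 18.80 = 21.20. The private return per contributed unit (0.47) is below 1, so free-riding is indeed the best response regardless of what the others do.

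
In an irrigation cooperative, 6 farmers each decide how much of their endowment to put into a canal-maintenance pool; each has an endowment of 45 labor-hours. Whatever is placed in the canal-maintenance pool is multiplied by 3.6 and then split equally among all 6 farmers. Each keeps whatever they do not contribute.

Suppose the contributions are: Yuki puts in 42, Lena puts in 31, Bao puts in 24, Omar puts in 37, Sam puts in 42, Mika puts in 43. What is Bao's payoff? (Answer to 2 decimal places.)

Total contributed: 42 + 31 + 24 + 37 + 42 + 43 = 219.
Each receives 3.6 × 219 / 6 = 131.40 from the canal-maintenance pool.
Bao keeps 45 − 24 = 21, so Bao's payoff is 21 + 131.40 = 152.40.

152.40 labor-hours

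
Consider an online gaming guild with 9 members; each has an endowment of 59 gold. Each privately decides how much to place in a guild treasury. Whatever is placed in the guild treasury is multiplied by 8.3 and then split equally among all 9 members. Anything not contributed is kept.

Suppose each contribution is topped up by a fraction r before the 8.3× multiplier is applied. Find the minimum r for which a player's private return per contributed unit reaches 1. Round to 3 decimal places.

0.084

With matching at rate r, one contributed unit becomes (1 + r) in the guild treasury and returns 8.3 × (1 + r) / 9 to the contributor.
Setting this equal to 1: 1 + r = 9/8.3 = 1.0843.
So the minimum matching rate is r = 1.0843 − 1 = 0.084.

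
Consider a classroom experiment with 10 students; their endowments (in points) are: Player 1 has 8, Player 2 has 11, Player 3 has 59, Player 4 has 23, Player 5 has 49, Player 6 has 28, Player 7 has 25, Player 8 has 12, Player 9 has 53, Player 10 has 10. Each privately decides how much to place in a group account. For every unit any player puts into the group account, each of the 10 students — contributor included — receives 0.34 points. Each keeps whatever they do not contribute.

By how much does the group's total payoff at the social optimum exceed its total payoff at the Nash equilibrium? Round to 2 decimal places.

667.20 points

The private return per contributed unit is 0.34 < 1 for everyone, so the Nash equilibrium is zero contribution and the group total is Σ E_j = 8 + 11 + 59 + 23 + 49 + 28 + 25 + 12 + 53 + 10 = 278.
Each contributed unit returns 3.400 to the group, so the social optimum is full contribution by everyone: group total = 3.400 × 278 = 945.20.
Efficiency loss = (3.400 − 1) × 278 = 667.20.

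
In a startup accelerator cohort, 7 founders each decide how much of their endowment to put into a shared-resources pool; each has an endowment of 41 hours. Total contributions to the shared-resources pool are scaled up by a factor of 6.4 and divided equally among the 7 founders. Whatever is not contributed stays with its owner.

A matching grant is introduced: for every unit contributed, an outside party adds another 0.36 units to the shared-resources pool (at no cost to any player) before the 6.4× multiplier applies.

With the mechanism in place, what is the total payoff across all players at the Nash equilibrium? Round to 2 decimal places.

With the mechanism, a contributed unit returns 6.4 × 1.36 / 7 = 1.2434 per unit of net cost to the contributor — now above 1 — so contributing fully is weakly dominant for every player.
At the Nash equilibrium everyone contributes 41. Group total payoff = 6.4 × 1.36 × 287 = 2498.05.

2498.05 hours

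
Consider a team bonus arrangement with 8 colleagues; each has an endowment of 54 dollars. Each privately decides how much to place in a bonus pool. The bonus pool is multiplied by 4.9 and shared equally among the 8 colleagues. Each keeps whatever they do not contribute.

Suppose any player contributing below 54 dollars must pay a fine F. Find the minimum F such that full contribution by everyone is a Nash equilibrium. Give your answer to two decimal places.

Given the others contribute fully, the best deviation is to contribute 0 (any partial contribution still incurs the fine and gives up units whose private return 0.6125 is below 1).
Deviating from 54 to 0 saves 54 dollars but forfeits the deviator's share of the drop in the bonus pool: 4.9/8 × 54 = 33.07.
So the deviation gain is 54 − 33.07 = 20.93, and the fine must be at least 20.93 dollars to wipe it out.

20.93 dollars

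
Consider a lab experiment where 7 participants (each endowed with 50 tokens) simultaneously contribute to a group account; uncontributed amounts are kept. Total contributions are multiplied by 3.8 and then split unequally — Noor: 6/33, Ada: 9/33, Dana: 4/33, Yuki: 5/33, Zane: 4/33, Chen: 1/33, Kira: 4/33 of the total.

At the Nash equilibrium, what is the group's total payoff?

Each unit j contributes comes back to j as 3.8 × (j's share), so j prefers to contribute only if that share exceeds 1/3.8 = 0.2632; otherwise keeping the unit dominates.
Ada alone (share 9/33) is above the threshold, contributing 50; the remaining 6 contribute 0. Total contributed: 50.
The group account pays out 3.8 × 50 = 190.00 in total (split across the unequal shares, but the aggregate is all that matters for the group sum).
The 6 free-riders keep 50 each, adding 300. Group total = 300 + 190.00 = 490.00.

490.00 tokens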